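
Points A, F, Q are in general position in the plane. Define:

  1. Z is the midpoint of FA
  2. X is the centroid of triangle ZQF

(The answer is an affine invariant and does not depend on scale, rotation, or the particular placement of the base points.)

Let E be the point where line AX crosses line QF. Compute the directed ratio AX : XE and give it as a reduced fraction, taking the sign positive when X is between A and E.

AX:XE = 5

Work in coordinates with A = (0, 0), F = (1, 0), Q = (0, 1).
1. Z is the midpoint of FA ⇒ Z = (1/2, 0)
2. X is the centroid of triangle ZQF ⇒ X = (1/2, 1/3)
line AX meets QF at E = (3/5, 2/5)
X = A + t·(E−A) with t = 5/6, so AX:XE = 5/6:1/6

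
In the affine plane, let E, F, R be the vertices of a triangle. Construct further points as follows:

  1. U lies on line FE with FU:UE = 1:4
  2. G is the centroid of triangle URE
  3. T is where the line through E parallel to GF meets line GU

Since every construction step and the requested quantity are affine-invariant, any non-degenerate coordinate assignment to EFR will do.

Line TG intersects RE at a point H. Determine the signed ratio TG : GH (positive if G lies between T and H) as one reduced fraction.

Choose coordinates E = (0, 0), F = (1, 0), R = (0, 1).
1. U lies on line FE with FU:UE = 1:4 ⇒ U = (4/5, 0)
2. G is the centroid of triangle URE ⇒ G = (4/15, 1/3)
3. T is where the line through E parallel to GF meets line GU ⇒ T = (44/15, -4/3)
line TG meets RE at H = (0, 1/2)
G = T + t·(H−T) with t = 10/11, so TG:GH = 10/11:1/11

TG:GH = 10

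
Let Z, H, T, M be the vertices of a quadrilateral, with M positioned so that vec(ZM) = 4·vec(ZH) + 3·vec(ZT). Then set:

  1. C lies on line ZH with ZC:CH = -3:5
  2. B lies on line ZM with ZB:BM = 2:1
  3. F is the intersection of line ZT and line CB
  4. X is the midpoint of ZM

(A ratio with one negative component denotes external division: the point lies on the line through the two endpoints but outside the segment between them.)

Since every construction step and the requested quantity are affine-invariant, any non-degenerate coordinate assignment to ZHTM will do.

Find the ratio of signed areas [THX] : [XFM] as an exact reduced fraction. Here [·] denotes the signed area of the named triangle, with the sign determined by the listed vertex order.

Set Z = (0, 0), H = (1, 0), T = (0, 1), M = (4, 3); any affine frame gives the same invariant.
1. C lies on line ZH with ZC:CH = -3:5 ⇒ C = (-3/2, 0)
2. B lies on line ZM with ZB:BM = 2:1 ⇒ B = (8/3, 2)
3. F is the intersection of line ZT and line CB ⇒ F = (0, 18/25)
4. X is the midpoint of ZM ⇒ X = (2, 3/2)
2·[THX] = 5/2, 2·[XFM] = -36/25
[THX]:[XFM] = 5/2:-36/25 = -125/72

[THX]:[XFM] = -125/72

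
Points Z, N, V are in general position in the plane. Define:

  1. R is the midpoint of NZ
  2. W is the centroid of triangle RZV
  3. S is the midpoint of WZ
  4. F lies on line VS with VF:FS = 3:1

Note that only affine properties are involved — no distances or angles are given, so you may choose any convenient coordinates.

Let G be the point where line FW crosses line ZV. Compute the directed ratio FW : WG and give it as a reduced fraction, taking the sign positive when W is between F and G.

Set Z = (0, 0), N = (1, 0), V = (0, 1); any affine frame gives the same invariant.
1. R is the midpoint of NZ ⇒ R = (1/2, 0)
2. W is the centroid of triangle RZV ⇒ W = (1/6, 1/3)
3. S is the midpoint of WZ ⇒ S = (1/12, 1/6)
4. F lies on line VS with VF:FS = 3:1 ⇒ F = (1/16, 3/8)
line FW meets ZV at G = (0, 2/5)
W = F + t·(G−F) with t = -5/3, so FW:WG = -5/3:8/3

FW:WG = -5/8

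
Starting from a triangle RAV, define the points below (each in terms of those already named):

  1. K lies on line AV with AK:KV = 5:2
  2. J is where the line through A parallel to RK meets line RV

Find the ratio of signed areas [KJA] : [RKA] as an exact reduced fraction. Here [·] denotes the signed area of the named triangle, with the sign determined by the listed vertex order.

[KJA]:[RKA] = -7/2

Set R = (0, 0), A = (1, 0), V = (0, 1); any affine frame gives the same invariant.
1. K lies on line AV with AK:KV = 5:2 ⇒ K = (2/7, 5/7)
2. J is where the line through A parallel to RK meets line RV ⇒ J = (0, -5/2)
2·[KJA] = 5/2, 2·[RKA] = -5/7
[KJA]:[RKA] = 5/2:-5/7 = -7/2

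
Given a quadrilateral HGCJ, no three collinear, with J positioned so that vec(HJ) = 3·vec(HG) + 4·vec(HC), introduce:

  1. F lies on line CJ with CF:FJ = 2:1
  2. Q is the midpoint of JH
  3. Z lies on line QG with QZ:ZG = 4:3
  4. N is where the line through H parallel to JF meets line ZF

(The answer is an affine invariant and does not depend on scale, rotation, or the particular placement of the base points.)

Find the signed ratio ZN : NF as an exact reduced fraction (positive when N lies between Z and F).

Assign H = (0, 0), G = (1, 0), C = (0, 1), J = (3, 4) — the answer is frame-independent, so this choice is without loss of generality.
1. F lies on line CJ with CF:FJ = 2:1 ⇒ F = (2, 3)
2. Q is the midpoint of JH ⇒ Q = (3/2, 2)
3. Z lies on line QG with QZ:ZG = 4:3 ⇒ Z = (17/14, 6/7)
4. N is where the line through H parallel to JF meets line ZF ⇒ N = (27/19, 27/19)
N = Z + t·(F−Z) with t = 5/19, so ZN:NF = t:(1−t) = 5/19:14/19

ZN:NF = 5/14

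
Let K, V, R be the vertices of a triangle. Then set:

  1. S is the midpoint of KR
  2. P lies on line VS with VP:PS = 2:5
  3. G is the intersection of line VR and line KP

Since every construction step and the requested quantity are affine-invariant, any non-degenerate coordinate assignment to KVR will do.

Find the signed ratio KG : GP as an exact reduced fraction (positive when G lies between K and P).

KG:GP = -7

Assign K = (0, 0), V = (1, 0), R = (0, 1) — the answer is frame-independent, so this choice is without loss of generality.
1. S is the midpoint of KR ⇒ S = (0, 1/2)
2. P lies on line VS with VP:PS = 2:5 ⇒ P = (5/7, 1/7)
3. G is the intersection of line VR and line KP ⇒ G = (5/6, 1/6)
G = K + t·(P−K) with t = 7/6, so KG:GP = t:(1−t) = 7/6:-1/6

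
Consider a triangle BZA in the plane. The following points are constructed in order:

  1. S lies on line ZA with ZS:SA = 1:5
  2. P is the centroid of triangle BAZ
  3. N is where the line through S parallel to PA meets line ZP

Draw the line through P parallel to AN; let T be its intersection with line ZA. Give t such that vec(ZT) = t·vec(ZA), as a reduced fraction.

t = 6

Assign B = (0, 0), Z = (1, 0), A = (0, 1) — the answer is frame-independent, so this choice is without loss of generality.
1. S lies on line ZA with ZS:SA = 1:5 ⇒ S = (5/6, 1/6)
2. P is the centroid of triangle BAZ ⇒ P = (1/3, 1/3)
3. N is where the line through S parallel to PA meets line ZP ⇒ N = (8/9, 1/18)
through P parallel to AN: direction (8/9, -17/18); meets ZA at T = (-5, 6)
T = Z + t·(A−Z) with t = 6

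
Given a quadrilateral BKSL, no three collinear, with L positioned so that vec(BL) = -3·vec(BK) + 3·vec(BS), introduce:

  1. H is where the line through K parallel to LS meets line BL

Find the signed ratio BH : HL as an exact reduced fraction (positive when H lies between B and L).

Assign B = (0, 0), K = (1, 0), S = (0, 1), L = (-3, 3) — the answer is frame-independent, so this choice is without loss of generality.
1. H is where the line through K parallel to LS meets line BL ⇒ H = (-2, 2)
H = B + t·(L−B) with t = 2/3, so BH:HL = t:(1−t) = 2/3:1/3

BH:HL = 2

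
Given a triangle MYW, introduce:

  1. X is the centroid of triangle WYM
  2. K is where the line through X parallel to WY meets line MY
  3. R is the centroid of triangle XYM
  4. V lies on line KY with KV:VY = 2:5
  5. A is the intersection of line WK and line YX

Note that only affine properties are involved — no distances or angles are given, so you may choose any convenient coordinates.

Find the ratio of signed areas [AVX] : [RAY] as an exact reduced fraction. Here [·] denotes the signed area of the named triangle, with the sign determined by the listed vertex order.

[AVX]:[RAY] = 5/21

Assign M = (0, 0), Y = (1, 0), W = (0, 1) — the answer is frame-independent, so this choice is without loss of generality.
1. X is the centroid of triangle WYM ⇒ X = (1/3, 1/3)
2. K is where the line through X parallel to WY meets line MY ⇒ K = (2/3, 0)
3. R is the centroid of triangle XYM ⇒ R = (4/9, 1/9)
4. V lies on line KY with KV:VY = 2:5 ⇒ V = (16/21, 0)
5. A is the intersection of line WK and line YX ⇒ A = (1/2, 1/4)
2·[AVX] = -5/252, 2·[RAY] = -1/12
[AVX]:[RAY] = -5/252:-1/12 = 5/21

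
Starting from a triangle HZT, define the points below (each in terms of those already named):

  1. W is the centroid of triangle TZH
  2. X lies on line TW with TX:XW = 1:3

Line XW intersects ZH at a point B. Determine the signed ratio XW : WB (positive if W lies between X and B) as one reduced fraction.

XW:WB = 3/2

Work in coordinates with H = (0, 0), Z = (1, 0), T = (0, 1).
1. W is the centroid of triangle TZH ⇒ W = (1/3, 1/3)
2. X lies on line TW with TX:XW = 1:3 ⇒ X = (1/12, 5/6)
line XW meets ZH at B = (1/2, 0)
W = X + t·(B−X) with t = 3/5, so XW:WB = 3/5:2/5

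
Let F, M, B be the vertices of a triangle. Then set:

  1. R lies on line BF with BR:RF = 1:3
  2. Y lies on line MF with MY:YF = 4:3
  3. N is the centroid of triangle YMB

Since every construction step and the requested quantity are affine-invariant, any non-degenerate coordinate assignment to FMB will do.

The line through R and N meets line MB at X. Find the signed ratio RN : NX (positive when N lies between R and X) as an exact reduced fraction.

RN:NX = 5/16

Assign F = (0, 0), M = (1, 0), B = (0, 1) — the answer is frame-independent, so this choice is without loss of generality.
1. R lies on line BF with BR:RF = 1:3 ⇒ R = (0, 3/4)
2. Y lies on line MF with MY:YF = 4:3 ⇒ Y = (3/7, 0)
3. N is the centroid of triangle YMB ⇒ N = (10/21, 1/3)
line RN meets MB at X = (2, -1)
N = R + t·(X−R) with t = 5/21, so RN:NX = 5/21:16/21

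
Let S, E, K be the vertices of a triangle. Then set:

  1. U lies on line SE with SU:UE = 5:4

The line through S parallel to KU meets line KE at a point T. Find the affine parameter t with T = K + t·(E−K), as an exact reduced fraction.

Set S = (0, 0), E = (1, 0), K = (0, 1); any affine frame gives the same invariant.
1. U lies on line SE with SU:UE = 5:4 ⇒ U = (5/9, 0)
through S parallel to KU: direction (5/9, -1); meets KE at T = (-5/4, 9/4)
T = K + t·(E−K) with t = -5/4

t = -5/4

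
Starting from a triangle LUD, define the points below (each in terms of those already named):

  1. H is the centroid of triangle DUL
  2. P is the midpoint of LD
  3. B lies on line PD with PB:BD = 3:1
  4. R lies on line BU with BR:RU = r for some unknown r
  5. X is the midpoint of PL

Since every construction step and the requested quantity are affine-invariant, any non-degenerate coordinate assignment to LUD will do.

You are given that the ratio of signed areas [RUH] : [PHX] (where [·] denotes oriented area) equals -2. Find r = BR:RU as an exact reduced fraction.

Work in coordinates with L = (0, 0), U = (1, 0), D = (0, 1).
1. H is the centroid of triangle DUL ⇒ H = (1/3, 1/3)
2. P is the midpoint of LD ⇒ P = (0, 1/2)
3. B lies on line PD with PB:BD = 3:1 ⇒ B = (0, 7/8)
4. With BR:RU = r, write λ = r/(r+1) so R = B + λ·(U−B); R is affine-linear in λ
5. X is the midpoint of PL ⇒ X = (0, 1/4)
Every point depending on R is an affine combination of R and λ-independent points, so each such coordinate is linear in λ; the λ² term in each signed area is a multiple of (U−B)×(U−B) = 0, so 2·[RUH] and 2·[PHX] are each linear in λ. Evaluating at λ=0 and λ=1:
  2·[RUH] = 1/4·λ − 1/4,   2·[PHX] = -1/12
So [RUH]:[PHX] = (1/4·λ − 1/4) / (-1/12). Setting this equal to -2:
  1/4·λ − 1/4 = -2·(-1/12)  ⇒  λ = 5/3
Then r = λ/(1−λ) = (5/3)/(-2/3) = -5/2. Check: with r = -5/2, R = (5/3, -7/12) and [RUH]:[PHX] = -2 as required.

r = -5/2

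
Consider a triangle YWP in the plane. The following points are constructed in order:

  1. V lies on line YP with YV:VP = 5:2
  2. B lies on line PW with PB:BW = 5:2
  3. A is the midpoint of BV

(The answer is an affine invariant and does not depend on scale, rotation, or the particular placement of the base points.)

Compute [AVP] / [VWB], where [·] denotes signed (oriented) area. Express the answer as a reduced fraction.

Set Y = (0, 0), W = (1, 0), P = (0, 1); any affine frame gives the same invariant.
1. V lies on line YP with YV:VP = 5:2 ⇒ V = (0, 5/7)
2. B lies on line PW with PB:BW = 5:2 ⇒ B = (5/7, 2/7)
3. A is the midpoint of BV ⇒ A = (5/14, 1/2)
2·[AVP] = -5/49, 2·[VWB] = 4/49
[AVP]:[VWB] = -5/49:4/49 = -5/4

[AVP]:[VWB] = -5/4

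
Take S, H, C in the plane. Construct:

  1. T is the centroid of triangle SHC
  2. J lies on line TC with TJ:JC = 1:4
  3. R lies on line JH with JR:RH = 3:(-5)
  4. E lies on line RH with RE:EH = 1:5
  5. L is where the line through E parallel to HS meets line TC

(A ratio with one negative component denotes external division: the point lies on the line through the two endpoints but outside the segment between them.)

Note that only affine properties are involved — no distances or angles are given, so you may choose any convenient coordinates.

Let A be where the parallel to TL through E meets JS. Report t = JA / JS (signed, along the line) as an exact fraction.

t = 13/12

Work in coordinates with S = (0, 0), H = (1, 0), C = (0, 1).
1. T is the centroid of triangle SHC ⇒ T = (1/3, 1/3)
2. J lies on line TC with TJ:JC = 1:4 ⇒ J = (4/15, 7/15)
3. R lies on line JH with JR:RH = 3:(-5) ⇒ R = (-5/6, 7/6)
4. E lies on line RH with RE:EH = 1:5 ⇒ E = (-19/36, 35/36)
5. L is where the line through E parallel to HS meets line TC ⇒ L = (1/72, 35/36)
through E parallel to TL: direction (-23/72, 23/36); meets JS at A = (-1/45, -7/180)
A = J + t·(S−J) with t = 13/12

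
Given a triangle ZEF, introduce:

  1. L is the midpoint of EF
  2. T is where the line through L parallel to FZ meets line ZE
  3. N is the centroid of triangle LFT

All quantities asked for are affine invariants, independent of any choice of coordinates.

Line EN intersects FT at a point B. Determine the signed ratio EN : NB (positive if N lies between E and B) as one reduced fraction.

Choose coordinates Z = (0, 0), E = (1, 0), F = (0, 1).
1. L is the midpoint of EF ⇒ L = (1/2, 1/2)
2. T is where the line through L parallel to FZ meets line ZE ⇒ T = (1/2, 0)
3. N is the centroid of triangle LFT ⇒ N = (1/3, 1/2)
line EN meets FT at B = (1/5, 3/5)
N = E + t·(B−E) with t = 5/6, so EN:NB = 5/6:1/6

EN:NB = 5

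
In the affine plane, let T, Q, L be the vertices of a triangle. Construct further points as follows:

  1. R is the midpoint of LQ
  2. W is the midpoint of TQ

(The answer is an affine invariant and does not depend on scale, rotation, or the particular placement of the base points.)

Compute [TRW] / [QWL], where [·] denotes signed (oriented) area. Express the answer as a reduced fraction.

Set T = (0, 0), Q = (1, 0), L = (0, 1); any affine frame gives the same invariant.
1. R is the midpoint of LQ ⇒ R = (1/2, 1/2)
2. W is the midpoint of TQ ⇒ W = (1/2, 0)
2·[TRW] = -1/4, 2·[QWL] = -1/2
[TRW]:[QWL] = -1/4:-1/2 = 1/2

[TRW]:[QWL] = 1/2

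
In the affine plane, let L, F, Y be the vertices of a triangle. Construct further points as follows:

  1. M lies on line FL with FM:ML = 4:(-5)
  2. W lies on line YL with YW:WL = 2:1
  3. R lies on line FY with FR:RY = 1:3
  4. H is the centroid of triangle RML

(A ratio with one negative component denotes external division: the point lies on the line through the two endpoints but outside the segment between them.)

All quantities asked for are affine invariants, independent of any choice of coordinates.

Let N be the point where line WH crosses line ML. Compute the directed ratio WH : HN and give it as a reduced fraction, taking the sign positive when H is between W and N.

WH:HN = 3

Assign L = (0, 0), F = (1, 0), Y = (0, 1) — the answer is frame-independent, so this choice is without loss of generality.
1. M lies on line FL with FM:ML = 4:(-5) ⇒ M = (5, 0)
2. W lies on line YL with YW:WL = 2:1 ⇒ W = (0, 1/3)
3. R lies on line FY with FR:RY = 1:3 ⇒ R = (3/4, 1/4)
4. H is the centroid of triangle RML ⇒ H = (23/12, 1/12)
line WH meets ML at N = (23/9, 0)
H = W + t·(N−W) with t = 3/4, so WH:HN = 3/4:1/4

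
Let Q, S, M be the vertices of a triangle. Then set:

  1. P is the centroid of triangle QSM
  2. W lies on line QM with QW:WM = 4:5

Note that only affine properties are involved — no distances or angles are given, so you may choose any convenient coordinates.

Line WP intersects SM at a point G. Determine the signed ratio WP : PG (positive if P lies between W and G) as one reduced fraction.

WP:PG = 2/3

Assign Q = (0, 0), S = (1, 0), M = (0, 1) — the answer is frame-independent, so this choice is without loss of generality.
1. P is the centroid of triangle QSM ⇒ P = (1/3, 1/3)
2. W lies on line QM with QW:WM = 4:5 ⇒ W = (0, 4/9)
line WP meets SM at G = (5/6, 1/6)
P = W + t·(G−W) with t = 2/5, so WP:PG = 2/5:3/5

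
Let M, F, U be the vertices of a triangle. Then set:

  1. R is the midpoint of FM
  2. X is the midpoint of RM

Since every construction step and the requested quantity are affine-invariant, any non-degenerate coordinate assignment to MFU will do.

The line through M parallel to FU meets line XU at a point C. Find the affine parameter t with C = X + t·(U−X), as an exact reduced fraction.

t = -1/3

Choose coordinates M = (0, 0), F = (1, 0), U = (0, 1).
1. R is the midpoint of FM ⇒ R = (1/2, 0)
2. X is the midpoint of RM ⇒ X = (1/4, 0)
through M parallel to FU: direction (-1, 1); meets XU at C = (1/3, -1/3)
C = X + t·(U−X) with t = -1/3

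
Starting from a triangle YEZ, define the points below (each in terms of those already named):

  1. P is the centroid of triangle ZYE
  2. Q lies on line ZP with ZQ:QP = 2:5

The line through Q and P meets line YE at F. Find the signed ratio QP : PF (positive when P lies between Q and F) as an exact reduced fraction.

QP:PF = 10/7

Choose coordinates Y = (0, 0), E = (1, 0), Z = (0, 1).
1. P is the centroid of triangle ZYE ⇒ P = (1/3, 1/3)
2. Q lies on line ZP with ZQ:QP = 2:5 ⇒ Q = (2/21, 17/21)
line QP meets YE at F = (1/2, 0)
P = Q + t·(F−Q) with t = 10/17, so QP:PF = 10/17:7/17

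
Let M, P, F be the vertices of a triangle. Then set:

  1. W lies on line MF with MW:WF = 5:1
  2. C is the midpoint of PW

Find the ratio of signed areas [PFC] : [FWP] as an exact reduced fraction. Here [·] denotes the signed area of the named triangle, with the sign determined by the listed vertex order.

[PFC]:[FWP] = 1/2

Set M = (0, 0), P = (1, 0), F = (0, 1); any affine frame gives the same invariant.
1. W lies on line MF with MW:WF = 5:1 ⇒ W = (0, 5/6)
2. C is the midpoint of PW ⇒ C = (1/2, 5/12)
2·[PFC] = 1/12, 2·[FWP] = 1/6
[PFC]:[FWP] = 1/12:1/6 = 1/2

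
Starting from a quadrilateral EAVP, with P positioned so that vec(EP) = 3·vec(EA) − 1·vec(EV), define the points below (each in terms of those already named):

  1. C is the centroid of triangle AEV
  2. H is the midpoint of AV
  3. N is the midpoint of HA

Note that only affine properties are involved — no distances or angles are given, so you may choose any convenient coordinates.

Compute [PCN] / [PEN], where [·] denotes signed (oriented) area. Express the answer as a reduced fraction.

[PCN]:[PEN] = 2/9

Choose coordinates E = (0, 0), A = (1, 0), V = (0, 1), P = (3, -1).
1. C is the centroid of triangle AEV ⇒ C = (1/3, 1/3)
2. H is the midpoint of AV ⇒ H = (1/2, 1/2)
3. N is the midpoint of HA ⇒ N = (3/4, 1/4)
2·[PCN] = -1/3, 2·[PEN] = -3/2
[PCN]:[PEN] = -1/3:-3/2 = 2/9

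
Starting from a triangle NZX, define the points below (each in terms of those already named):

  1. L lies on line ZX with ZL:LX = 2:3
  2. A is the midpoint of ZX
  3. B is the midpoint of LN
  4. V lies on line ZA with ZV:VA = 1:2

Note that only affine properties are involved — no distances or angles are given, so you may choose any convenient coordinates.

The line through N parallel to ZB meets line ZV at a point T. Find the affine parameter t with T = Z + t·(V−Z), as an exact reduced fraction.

Choose coordinates N = (0, 0), Z = (1, 0), X = (0, 1).
1. L lies on line ZX with ZL:LX = 2:3 ⇒ L = (3/5, 2/5)
2. A is the midpoint of ZX ⇒ A = (1/2, 1/2)
3. B is the midpoint of LN ⇒ B = (3/10, 1/5)
4. V lies on line ZA with ZV:VA = 1:2 ⇒ V = (5/6, 1/6)
through N parallel to ZB: direction (-7/10, 1/5); meets ZV at T = (7/5, -2/5)
T = Z + t·(V−Z) with t = -12/5

t = -12/5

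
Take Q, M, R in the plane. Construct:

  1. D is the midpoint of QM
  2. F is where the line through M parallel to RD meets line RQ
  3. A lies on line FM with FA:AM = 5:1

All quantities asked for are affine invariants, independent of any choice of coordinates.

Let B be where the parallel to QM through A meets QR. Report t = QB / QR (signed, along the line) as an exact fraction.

t = 1/3

Choose coordinates Q = (0, 0), M = (1, 0), R = (0, 1).
1. D is the midpoint of QM ⇒ D = (1/2, 0)
2. F is where the line through M parallel to RD meets line RQ ⇒ F = (0, 2)
3. A lies on line FM with FA:AM = 5:1 ⇒ A = (5/6, 1/3)
through A parallel to QM: direction (1, 0); meets QR at B = (0, 1/3)
B = Q + t·(R−Q) with t = 1/3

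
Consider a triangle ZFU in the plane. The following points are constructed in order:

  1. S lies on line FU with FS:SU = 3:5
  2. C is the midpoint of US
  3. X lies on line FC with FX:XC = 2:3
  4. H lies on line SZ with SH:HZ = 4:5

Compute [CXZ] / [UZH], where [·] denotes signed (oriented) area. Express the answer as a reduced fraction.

Set Z = (0, 0), F = (1, 0), U = (0, 1); any affine frame gives the same invariant.
1. S lies on line FU with FS:SU = 3:5 ⇒ S = (5/8, 3/8)
2. C is the midpoint of US ⇒ C = (5/16, 11/16)
3. X lies on line FC with FX:XC = 2:3 ⇒ X = (29/40, 11/40)
4. H lies on line SZ with SH:HZ = 4:5 ⇒ H = (25/72, 5/24)
2·[CXZ] = -33/80, 2·[UZH] = 25/72
[CXZ]:[UZH] = -33/80:25/72 = -297/250

[CXZ]:[UZH] = -297/250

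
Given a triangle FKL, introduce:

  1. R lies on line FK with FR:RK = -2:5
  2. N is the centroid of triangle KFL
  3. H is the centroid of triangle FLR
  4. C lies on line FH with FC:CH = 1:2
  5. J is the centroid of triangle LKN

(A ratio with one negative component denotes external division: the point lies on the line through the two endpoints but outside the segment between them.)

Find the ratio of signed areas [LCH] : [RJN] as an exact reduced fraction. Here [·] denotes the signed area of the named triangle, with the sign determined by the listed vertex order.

Choose coordinates F = (0, 0), K = (1, 0), L = (0, 1).
1. R lies on line FK with FR:RK = -2:5 ⇒ R = (-2/3, 0)
2. N is the centroid of triangle KFL ⇒ N = (1/3, 1/3)
3. H is the centroid of triangle FLR ⇒ H = (-2/9, 1/3)
4. C lies on line FH with FC:CH = 1:2 ⇒ C = (-2/27, 1/9)
5. J is the centroid of triangle LKN ⇒ J = (4/9, 4/9)
2·[LCH] = -4/27, 2·[RJN] = -2/27
[LCH]:[RJN] = -4/27:-2/27 = 2

[LCH]:[RJN] = 2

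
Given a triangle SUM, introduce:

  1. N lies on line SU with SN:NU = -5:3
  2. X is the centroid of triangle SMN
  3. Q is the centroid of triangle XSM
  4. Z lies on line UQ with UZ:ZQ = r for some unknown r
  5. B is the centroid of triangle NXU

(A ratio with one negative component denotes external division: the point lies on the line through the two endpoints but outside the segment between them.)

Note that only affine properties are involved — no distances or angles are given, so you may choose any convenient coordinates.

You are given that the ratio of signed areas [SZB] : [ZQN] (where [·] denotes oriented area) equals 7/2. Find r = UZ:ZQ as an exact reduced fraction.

Assign S = (0, 0), U = (1, 0), M = (0, 1) — the answer is frame-independent, so this choice is without loss of generality.
1. N lies on line SU with SN:NU = -5:3 ⇒ N = (5/2, 0)
2. X is the centroid of triangle SMN ⇒ X = (5/6, 1/3)
3. Q is the centroid of triangle XSM ⇒ Q = (5/18, 4/9)
4. With UZ:ZQ = r, write λ = r/(r+1) so Z = U + λ·(Q−U); Z is affine-linear in λ
5. B is the centroid of triangle NXU ⇒ B = (13/9, 1/9)
Every point depending on Z is an affine combination of Z and λ-independent points, so each such coordinate is linear in λ; the λ² term in each signed area is a multiple of (Q−U)×(Q−U) = 0, so 2·[SZB] and 2·[ZQN] are each linear in λ. Evaluating at λ=0 and λ=1:
  2·[SZB] = -13/18·λ + 1/9,   2·[ZQN] = 2/3·λ − 2/3
So [SZB]:[ZQN] = (-13/18·λ + 1/9) / (2/3·λ − 2/3). Setting this equal to 7/2:
  -13/18·λ + 1/9 = 7/2·(2/3·λ − 2/3)  ⇒  λ = 4/5
Then r = λ/(1−λ) = (4/5)/(1/5) = 4. Check: with r = 4, Z = (19/45, 16/45) and [SZB]:[ZQN] = 7/2 as required.

r = 4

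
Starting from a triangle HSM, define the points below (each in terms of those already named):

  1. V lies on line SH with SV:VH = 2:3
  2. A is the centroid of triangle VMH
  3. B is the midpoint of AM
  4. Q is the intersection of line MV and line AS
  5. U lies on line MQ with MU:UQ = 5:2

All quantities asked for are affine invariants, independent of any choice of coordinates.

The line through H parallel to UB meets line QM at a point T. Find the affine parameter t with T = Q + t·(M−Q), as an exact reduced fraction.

t = -2

Set H = (0, 0), S = (1, 0), M = (0, 1); any affine frame gives the same invariant.
1. V lies on line SH with SV:VH = 2:3 ⇒ V = (3/5, 0)
2. A is the centroid of triangle VMH ⇒ A = (1/5, 1/3)
3. B is the midpoint of AM ⇒ B = (1/10, 2/3)
4. Q is the intersection of line MV and line AS ⇒ Q = (7/15, 2/9)
5. U lies on line MQ with MU:UQ = 5:2 ⇒ U = (1/3, 4/9)
through H parallel to UB: direction (-7/30, 2/9); meets QM at T = (7/5, -4/3)
T = Q + t·(M−Q) with t = -2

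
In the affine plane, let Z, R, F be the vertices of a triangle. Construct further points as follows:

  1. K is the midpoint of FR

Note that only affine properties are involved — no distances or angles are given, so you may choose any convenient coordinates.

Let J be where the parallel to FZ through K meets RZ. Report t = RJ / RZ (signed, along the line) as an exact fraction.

Set Z = (0, 0), R = (1, 0), F = (0, 1); any affine frame gives the same invariant.
1. K is the midpoint of FR ⇒ K = (1/2, 1/2)
through K parallel to FZ: direction (0, -1); meets RZ at J = (1/2, 0)
J = R + t·(Z−R) with t = 1/2

t = 1/2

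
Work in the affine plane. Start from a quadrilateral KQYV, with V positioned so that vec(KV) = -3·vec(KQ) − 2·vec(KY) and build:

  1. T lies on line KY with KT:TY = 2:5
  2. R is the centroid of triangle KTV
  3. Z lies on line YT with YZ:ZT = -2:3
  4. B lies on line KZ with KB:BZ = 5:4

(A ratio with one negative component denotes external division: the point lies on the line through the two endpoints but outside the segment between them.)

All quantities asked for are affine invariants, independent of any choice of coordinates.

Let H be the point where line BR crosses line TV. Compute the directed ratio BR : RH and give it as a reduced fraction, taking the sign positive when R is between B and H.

BR:RH = -73/6

Assign K = (0, 0), Q = (1, 0), Y = (0, 1), V = (-3, -2) — the answer is frame-independent, so this choice is without loss of generality.
1. T lies on line KY with KT:TY = 2:5 ⇒ T = (0, 2/7)
2. R is the centroid of triangle KTV ⇒ R = (-1, -4/7)
3. Z lies on line YT with YZ:ZT = -2:3 ⇒ Z = (0, 17/7)
4. B lies on line KZ with KB:BZ = 5:4 ⇒ B = (0, 85/63)
line BR meets TV at H = (-67/73, -634/1533)
R = B + t·(H−B) with t = 73/67, so BR:RH = 73/67:-6/67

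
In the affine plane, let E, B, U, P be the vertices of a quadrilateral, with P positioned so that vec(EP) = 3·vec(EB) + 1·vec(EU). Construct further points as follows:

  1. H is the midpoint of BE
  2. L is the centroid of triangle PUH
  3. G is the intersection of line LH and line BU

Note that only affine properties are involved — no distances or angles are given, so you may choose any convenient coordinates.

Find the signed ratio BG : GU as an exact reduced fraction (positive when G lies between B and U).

Assign E = (0, 0), B = (1, 0), U = (0, 1), P = (3, 1) — the answer is frame-independent, so this choice is without loss of generality.
1. H is the midpoint of BE ⇒ H = (1/2, 0)
2. L is the centroid of triangle PUH ⇒ L = (7/6, 2/3)
3. G is the intersection of line LH and line BU ⇒ G = (3/4, 1/4)
G = B + t·(U−B) with t = 1/4, so BG:GU = t:(1−t) = 1/4:3/4

BG:GU = 1/3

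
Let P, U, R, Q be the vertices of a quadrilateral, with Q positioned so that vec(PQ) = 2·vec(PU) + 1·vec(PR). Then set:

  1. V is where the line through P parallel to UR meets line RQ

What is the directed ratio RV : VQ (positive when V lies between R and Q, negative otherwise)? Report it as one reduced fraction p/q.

RV:VQ = -1/3

Set P = (0, 0), U = (1, 0), R = (0, 1), Q = (2, 1); any affine frame gives the same invariant.
1. V is where the line through P parallel to UR meets line RQ ⇒ V = (-1, 1)
V = R + t·(Q−R) with t = -1/2, so RV:VQ = t:(1−t) = -1/2:3/2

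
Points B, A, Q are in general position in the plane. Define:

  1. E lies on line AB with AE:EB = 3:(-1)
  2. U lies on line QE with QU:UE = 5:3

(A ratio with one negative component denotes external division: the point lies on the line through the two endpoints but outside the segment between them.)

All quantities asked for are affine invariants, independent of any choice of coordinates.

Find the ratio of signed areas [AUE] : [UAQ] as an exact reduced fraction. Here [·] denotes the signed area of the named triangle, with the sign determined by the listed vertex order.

Work in coordinates with B = (0, 0), A = (1, 0), Q = (0, 1).
1. E lies on line AB with AE:EB = 3:(-1) ⇒ E = (-1/2, 0)
2. U lies on line QE with QU:UE = 5:3 ⇒ U = (-5/16, 3/8)
2·[AUE] = 9/16, 2·[UAQ] = 15/16
[AUE]:[UAQ] = 9/16:15/16 = 3/5

[AUE]:[UAQ] = 3/5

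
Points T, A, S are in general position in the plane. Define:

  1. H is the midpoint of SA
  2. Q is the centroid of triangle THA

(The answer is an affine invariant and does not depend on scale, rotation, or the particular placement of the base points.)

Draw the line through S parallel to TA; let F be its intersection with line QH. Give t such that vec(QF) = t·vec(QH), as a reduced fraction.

t = 5/2

Assign T = (0, 0), A = (1, 0), S = (0, 1) — the answer is frame-independent, so this choice is without loss of generality.
1. H is the midpoint of SA ⇒ H = (1/2, 1/2)
2. Q is the centroid of triangle THA ⇒ Q = (1/2, 1/6)
through S parallel to TA: direction (1, 0); meets QH at F = (1/2, 1)
F = Q + t·(H−Q) with t = 5/2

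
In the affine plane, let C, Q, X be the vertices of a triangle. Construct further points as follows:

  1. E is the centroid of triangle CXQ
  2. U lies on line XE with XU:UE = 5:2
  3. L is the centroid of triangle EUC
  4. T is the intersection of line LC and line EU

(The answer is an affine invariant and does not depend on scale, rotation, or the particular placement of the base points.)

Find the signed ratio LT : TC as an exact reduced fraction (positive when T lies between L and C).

Choose coordinates C = (0, 0), Q = (1, 0), X = (0, 1).
1. E is the centroid of triangle CXQ ⇒ E = (1/3, 1/3)
2. U lies on line XE with XU:UE = 5:2 ⇒ U = (5/21, 11/21)
3. L is the centroid of triangle EUC ⇒ L = (4/21, 2/7)
4. T is the intersection of line LC and line EU ⇒ T = (2/7, 3/7)
T = L + t·(C−L) with t = -1/2, so LT:TC = t:(1−t) = -1/2:3/2

LT:TC = -1/3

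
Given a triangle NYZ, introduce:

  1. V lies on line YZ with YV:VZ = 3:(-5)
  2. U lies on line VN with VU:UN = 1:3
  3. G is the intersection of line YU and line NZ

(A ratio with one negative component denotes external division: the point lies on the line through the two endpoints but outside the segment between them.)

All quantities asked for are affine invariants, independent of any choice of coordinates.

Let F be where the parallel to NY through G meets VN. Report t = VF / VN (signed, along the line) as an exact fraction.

t = 13/7

Choose coordinates N = (0, 0), Y = (1, 0), Z = (0, 1).
1. V lies on line YZ with YV:VZ = 3:(-5) ⇒ V = (5/2, -3/2)
2. U lies on line VN with VU:UN = 1:3 ⇒ U = (15/8, -9/8)
3. G is the intersection of line YU and line NZ ⇒ G = (0, 9/7)
through G parallel to NY: direction (1, 0); meets VN at F = (-15/7, 9/7)
F = V + t·(N−V) with t = 13/7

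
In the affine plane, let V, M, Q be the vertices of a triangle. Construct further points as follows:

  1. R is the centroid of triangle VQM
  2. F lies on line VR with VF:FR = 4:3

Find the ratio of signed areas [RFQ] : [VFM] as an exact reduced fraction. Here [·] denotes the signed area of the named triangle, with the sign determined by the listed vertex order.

Choose coordinates V = (0, 0), M = (1, 0), Q = (0, 1).
1. R is the centroid of triangle VQM ⇒ R = (1/3, 1/3)
2. F lies on line VR with VF:FR = 4:3 ⇒ F = (4/21, 4/21)
2·[RFQ] = -1/7, 2·[VFM] = -4/21
[RFQ]:[VFM] = -1/7:-4/21 = 3/4

[RFQ]:[VFM] = 3/4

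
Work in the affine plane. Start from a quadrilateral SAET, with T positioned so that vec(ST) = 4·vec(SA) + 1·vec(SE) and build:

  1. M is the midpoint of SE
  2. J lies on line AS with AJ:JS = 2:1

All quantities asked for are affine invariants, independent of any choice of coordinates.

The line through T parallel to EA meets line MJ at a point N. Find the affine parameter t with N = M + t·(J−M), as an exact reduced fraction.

Assign S = (0, 0), A = (1, 0), E = (0, 1), T = (4, 1) — the answer is frame-independent, so this choice is without loss of generality.
1. M is the midpoint of SE ⇒ M = (0, 1/2)
2. J lies on line AS with AJ:JS = 2:1 ⇒ J = (1/3, 0)
through T parallel to EA: direction (1, -1); meets MJ at N = (-9, 14)
N = M + t·(J−M) with t = -27

t = -27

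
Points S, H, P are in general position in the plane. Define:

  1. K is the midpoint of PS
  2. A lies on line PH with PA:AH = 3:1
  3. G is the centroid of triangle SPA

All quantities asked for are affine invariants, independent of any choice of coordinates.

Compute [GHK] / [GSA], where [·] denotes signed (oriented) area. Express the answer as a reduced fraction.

Work in coordinates with S = (0, 0), H = (1, 0), P = (0, 1).
1. K is the midpoint of PS ⇒ K = (0, 1/2)
2. A lies on line PH with PA:AH = 3:1 ⇒ A = (3/4, 1/4)
3. G is the centroid of triangle SPA ⇒ G = (1/4, 5/12)
2·[GHK] = -1/24, 2·[GSA] = 1/4
[GHK]:[GSA] = -1/24:1/4 = -1/6

[GHK]:[GSA] = -1/6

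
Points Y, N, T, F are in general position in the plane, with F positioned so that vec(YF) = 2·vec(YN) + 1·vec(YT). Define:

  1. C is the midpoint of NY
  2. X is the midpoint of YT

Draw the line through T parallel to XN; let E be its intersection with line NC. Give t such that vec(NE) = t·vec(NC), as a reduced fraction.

Assign Y = (0, 0), N = (1, 0), T = (0, 1), F = (2, 1) — the answer is frame-independent, so this choice is without loss of generality.
1. C is the midpoint of NY ⇒ C = (1/2, 0)
2. X is the midpoint of YT ⇒ X = (0, 1/2)
through T parallel to XN: direction (1, -1/2); meets NC at E = (2, 0)
E = N + t·(C−N) with t = -2

t = -2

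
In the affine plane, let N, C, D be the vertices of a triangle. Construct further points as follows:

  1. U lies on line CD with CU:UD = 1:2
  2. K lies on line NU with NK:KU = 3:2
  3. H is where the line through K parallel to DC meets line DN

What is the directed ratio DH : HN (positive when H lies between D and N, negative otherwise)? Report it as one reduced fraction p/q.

DH:HN = 2/3

Set N = (0, 0), C = (1, 0), D = (0, 1); any affine frame gives the same invariant.
1. U lies on line CD with CU:UD = 1:2 ⇒ U = (2/3, 1/3)
2. K lies on line NU with NK:KU = 3:2 ⇒ K = (2/5, 1/5)
3. H is where the line through K parallel to DC meets line DN ⇒ H = (0, 3/5)
H = D + t·(N−D) with t = 2/5, so DH:HN = t:(1−t) = 2/5:3/5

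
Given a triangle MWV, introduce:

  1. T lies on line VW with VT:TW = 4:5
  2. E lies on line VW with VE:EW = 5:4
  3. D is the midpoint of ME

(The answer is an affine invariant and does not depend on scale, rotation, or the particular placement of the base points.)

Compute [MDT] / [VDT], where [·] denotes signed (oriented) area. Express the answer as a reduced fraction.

[MDT]:[VDT] = 1/4

Choose coordinates M = (0, 0), W = (1, 0), V = (0, 1).
1. T lies on line VW with VT:TW = 4:5 ⇒ T = (4/9, 5/9)
2. E lies on line VW with VE:EW = 5:4 ⇒ E = (5/9, 4/9)
3. D is the midpoint of ME ⇒ D = (5/18, 2/9)
2·[MDT] = 1/18, 2·[VDT] = 2/9
[MDT]:[VDT] = 1/18:2/9 = 1/4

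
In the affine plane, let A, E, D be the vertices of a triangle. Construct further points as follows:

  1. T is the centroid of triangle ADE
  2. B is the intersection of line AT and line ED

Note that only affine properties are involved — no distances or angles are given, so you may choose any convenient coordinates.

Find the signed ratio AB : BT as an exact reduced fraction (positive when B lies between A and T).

AB:BT = -3

Work in coordinates with A = (0, 0), E = (1, 0), D = (0, 1).
1. T is the centroid of triangle ADE ⇒ T = (1/3, 1/3)
2. B is the intersection of line AT and line ED ⇒ B = (1/2, 1/2)
B = A + t·(T−A) with t = 3/2, so AB:BT = t:(1−t) = 3/2:-1/2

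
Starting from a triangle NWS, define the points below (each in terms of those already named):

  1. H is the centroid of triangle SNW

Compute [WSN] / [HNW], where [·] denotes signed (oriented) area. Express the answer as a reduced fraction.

[WSN]:[HNW] = 3

Work in coordinates with N = (0, 0), W = (1, 0), S = (0, 1).
1. H is the centroid of triangle SNW ⇒ H = (1/3, 1/3)
2·[WSN] = 1, 2·[HNW] = 1/3
[WSN]:[HNW] = 1:1/3 = 3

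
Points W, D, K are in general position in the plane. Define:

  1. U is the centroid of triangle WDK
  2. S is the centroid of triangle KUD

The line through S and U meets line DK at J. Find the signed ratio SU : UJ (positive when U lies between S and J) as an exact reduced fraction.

SU:UJ = -2/3

Set W = (0, 0), D = (1, 0), K = (0, 1); any affine frame gives the same invariant.
1. U is the centroid of triangle WDK ⇒ U = (1/3, 1/3)
2. S is the centroid of triangle KUD ⇒ S = (4/9, 4/9)
line SU meets DK at J = (1/2, 1/2)
U = S + t·(J−S) with t = -2, so SU:UJ = -2:3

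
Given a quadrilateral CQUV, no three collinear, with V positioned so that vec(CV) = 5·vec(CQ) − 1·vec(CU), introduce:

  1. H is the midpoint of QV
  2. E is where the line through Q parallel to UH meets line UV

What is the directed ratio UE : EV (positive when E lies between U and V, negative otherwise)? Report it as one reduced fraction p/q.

Set C = (0, 0), Q = (1, 0), U = (0, 1), V = (5, -1); any affine frame gives the same invariant.
1. H is the midpoint of QV ⇒ H = (3, -1/2)
2. E is where the line through Q parallel to UH meets line UV ⇒ E = (-5, 3)
E = U + t·(V−U) with t = -1, so UE:EV = t:(1−t) = -1:2

UE:EV = -1/2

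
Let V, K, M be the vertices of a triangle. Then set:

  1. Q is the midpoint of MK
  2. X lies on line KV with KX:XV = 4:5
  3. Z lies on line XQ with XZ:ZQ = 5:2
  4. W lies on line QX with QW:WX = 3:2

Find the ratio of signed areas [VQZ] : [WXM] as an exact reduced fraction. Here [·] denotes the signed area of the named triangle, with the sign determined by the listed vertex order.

[VQZ]:[WXM] = 25/28

Assign V = (0, 0), K = (1, 0), M = (0, 1) — the answer is frame-independent, so this choice is without loss of generality.
1. Q is the midpoint of MK ⇒ Q = (1/2, 1/2)
2. X lies on line KV with KX:XV = 4:5 ⇒ X = (5/9, 0)
3. Z lies on line XQ with XZ:ZQ = 5:2 ⇒ Z = (65/126, 5/14)
4. W lies on line QX with QW:WX = 3:2 ⇒ W = (8/15, 1/5)
2·[VQZ] = -5/63, 2·[WXM] = -4/45
[VQZ]:[WXM] = -5/63:-4/45 = 25/28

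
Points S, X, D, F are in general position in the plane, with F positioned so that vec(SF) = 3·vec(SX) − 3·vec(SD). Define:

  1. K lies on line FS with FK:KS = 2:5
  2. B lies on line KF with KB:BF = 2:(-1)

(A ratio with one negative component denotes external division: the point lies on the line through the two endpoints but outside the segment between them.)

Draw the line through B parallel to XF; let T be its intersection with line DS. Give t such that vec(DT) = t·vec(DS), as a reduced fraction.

Set S = (0, 0), X = (1, 0), D = (0, 1), F = (3, -3); any affine frame gives the same invariant.
1. K lies on line FS with FK:KS = 2:5 ⇒ K = (15/7, -15/7)
2. B lies on line KF with KB:BF = 2:(-1) ⇒ B = (27/7, -27/7)
through B parallel to XF: direction (2, -3); meets DS at T = (0, 27/14)
T = D + t·(S−D) with t = -13/14

t = -13/14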